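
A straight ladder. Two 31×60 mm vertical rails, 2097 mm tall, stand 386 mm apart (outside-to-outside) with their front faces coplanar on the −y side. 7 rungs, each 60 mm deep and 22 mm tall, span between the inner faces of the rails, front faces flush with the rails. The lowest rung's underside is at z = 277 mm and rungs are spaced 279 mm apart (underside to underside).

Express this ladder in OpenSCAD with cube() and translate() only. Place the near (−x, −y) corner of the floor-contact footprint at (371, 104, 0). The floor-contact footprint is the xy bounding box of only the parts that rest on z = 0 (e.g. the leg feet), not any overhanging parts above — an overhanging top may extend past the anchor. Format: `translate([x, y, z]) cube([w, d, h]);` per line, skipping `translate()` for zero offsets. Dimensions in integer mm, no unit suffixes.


translate([371, 104, 0]) cube([31, 60, 2097]);
translate([726, 104, 0]) cube([31, 60, 2097]);
translate([402, 104, 277]) cube([324, 60, 22]);
translate([402, 104, 556]) cube([324, 60, 22]);
translate([402, 104, 835]) cube([324, 60, 22]);
translate([402, 104, 1114]) cube([324, 60, 22]);
translate([402, 104, 1393]) cube([324, 60, 22]);
translate([402, 104, 1672]) cube([324, 60, 22]);
translate([402, 104, 1951]) cube([324, 60, 22]);


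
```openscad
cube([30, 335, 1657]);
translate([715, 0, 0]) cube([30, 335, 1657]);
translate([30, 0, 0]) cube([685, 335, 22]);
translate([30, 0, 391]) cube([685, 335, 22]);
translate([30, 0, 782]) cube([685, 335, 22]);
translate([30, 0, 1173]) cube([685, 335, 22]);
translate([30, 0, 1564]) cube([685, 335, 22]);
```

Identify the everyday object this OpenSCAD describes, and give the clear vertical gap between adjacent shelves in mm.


A bookshelf. The clear shelf gap is 369 mm.

Two tall side panels with 5 horizontal boards between them — a bookshelf. The first two shelf undersides are at z = 0 and z = 391; with shelf thickness 22, the clear gap is 391 − 0 − 22 = 369 mm.


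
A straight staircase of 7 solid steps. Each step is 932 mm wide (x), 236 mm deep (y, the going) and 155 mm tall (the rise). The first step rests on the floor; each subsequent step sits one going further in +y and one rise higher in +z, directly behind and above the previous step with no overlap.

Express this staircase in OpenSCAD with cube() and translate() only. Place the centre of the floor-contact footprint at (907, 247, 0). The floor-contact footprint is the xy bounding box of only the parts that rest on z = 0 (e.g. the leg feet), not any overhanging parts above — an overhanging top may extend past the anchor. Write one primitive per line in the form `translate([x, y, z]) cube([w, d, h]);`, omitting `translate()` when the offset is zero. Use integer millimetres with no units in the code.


translate([441, 129, 0]) cube([932, 236, 155]);
translate([441, 365, 155]) cube([932, 236, 155]);
translate([441, 601, 310]) cube([932, 236, 155]);
translate([441, 837, 465]) cube([932, 236, 155]);
translate([441, 1073, 620]) cube([932, 236, 155]);
translate([441, 1309, 775]) cube([932, 236, 155]);
translate([441, 1545, 930]) cube([932, 236, 155]);


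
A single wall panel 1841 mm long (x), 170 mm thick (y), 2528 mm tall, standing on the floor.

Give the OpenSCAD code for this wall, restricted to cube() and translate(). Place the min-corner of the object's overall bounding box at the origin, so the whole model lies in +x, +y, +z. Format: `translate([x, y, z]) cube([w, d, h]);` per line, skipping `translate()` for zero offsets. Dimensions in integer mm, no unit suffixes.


cube([1841, 170, 2528]);


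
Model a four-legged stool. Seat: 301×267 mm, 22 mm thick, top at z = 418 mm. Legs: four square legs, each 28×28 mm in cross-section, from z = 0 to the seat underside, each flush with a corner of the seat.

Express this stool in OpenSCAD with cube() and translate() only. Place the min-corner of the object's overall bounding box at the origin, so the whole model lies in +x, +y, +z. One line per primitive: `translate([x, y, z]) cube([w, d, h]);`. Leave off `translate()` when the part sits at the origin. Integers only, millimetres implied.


translate([0, 0, 396]) cube([301, 267, 22]);
cube([28, 28, 396]);
translate([273, 0, 0]) cube([28, 28, 396]);
translate([0, 239, 0]) cube([28, 28, 396]);
translate([273, 239, 0]) cube([28, 28, 396]);


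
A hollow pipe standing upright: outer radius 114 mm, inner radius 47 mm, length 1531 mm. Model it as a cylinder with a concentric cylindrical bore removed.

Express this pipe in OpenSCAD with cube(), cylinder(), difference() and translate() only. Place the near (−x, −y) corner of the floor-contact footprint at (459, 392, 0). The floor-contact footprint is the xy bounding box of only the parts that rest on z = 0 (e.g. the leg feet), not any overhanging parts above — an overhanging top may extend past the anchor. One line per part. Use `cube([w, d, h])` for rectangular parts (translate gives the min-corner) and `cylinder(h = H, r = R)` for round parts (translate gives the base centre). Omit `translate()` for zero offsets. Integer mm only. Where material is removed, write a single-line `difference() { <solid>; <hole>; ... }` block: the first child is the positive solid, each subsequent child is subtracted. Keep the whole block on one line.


difference() { translate([573, 506, 0]) cylinder(h = 1531, r = 114); translate([573, 506, 0]) cylinder(h = 1531, r = 47); }


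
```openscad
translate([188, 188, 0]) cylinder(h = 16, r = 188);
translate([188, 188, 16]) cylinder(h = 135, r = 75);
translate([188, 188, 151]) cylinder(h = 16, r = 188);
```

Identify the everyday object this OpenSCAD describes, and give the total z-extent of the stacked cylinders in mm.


A spool. The overall height is 167 mm.

Three coaxial cylinders, large–small–large — a spool. Two 16 mm flanges and a 135 mm core give 16 + 135 + 16 = 167 mm.


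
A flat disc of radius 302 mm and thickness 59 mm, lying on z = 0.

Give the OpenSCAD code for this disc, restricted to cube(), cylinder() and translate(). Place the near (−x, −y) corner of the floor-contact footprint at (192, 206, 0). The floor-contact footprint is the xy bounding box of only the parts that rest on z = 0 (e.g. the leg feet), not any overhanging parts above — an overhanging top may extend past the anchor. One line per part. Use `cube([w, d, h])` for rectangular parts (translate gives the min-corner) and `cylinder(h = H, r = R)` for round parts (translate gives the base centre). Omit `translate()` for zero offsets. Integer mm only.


translate([494, 508, 0]) cylinder(h = 59, r = 302);


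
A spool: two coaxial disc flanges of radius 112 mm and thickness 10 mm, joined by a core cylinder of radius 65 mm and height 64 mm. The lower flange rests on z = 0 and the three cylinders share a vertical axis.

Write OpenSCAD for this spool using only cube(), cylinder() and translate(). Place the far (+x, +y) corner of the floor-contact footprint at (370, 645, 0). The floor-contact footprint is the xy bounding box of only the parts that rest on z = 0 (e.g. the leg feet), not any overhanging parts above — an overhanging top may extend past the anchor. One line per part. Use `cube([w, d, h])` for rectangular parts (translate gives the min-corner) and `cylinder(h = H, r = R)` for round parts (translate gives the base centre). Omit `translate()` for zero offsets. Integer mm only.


translate([258, 533, 0]) cylinder(h = 10, r = 112);
translate([258, 533, 10]) cylinder(h = 64, r = 65);
translate([258, 533, 74]) cylinder(h = 10, r = 112);


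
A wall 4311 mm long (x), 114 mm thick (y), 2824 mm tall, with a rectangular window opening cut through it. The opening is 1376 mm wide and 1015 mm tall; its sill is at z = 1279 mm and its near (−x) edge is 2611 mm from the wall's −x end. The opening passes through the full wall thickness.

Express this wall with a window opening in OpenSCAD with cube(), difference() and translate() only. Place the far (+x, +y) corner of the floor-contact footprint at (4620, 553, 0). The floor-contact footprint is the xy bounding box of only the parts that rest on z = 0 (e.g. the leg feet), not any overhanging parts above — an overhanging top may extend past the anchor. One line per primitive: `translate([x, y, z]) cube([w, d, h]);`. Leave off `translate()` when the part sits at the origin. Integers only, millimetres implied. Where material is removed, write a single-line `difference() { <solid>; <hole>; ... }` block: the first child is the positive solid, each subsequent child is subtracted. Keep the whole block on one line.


difference() { translate([309, 439, 0]) cube([4311, 114, 2824]); translate([2920, 439, 1279]) cube([1376, 114, 1015]); }


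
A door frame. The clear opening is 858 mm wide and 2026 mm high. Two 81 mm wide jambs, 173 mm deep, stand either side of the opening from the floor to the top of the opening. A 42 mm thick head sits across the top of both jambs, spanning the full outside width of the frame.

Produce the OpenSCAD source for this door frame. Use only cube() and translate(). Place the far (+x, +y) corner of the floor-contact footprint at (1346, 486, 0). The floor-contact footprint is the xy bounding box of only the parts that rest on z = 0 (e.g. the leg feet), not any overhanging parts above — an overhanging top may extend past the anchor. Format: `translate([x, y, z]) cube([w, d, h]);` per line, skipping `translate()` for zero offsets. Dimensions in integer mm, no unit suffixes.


translate([326, 313, 0]) cube([81, 173, 2026]);
translate([1265, 313, 0]) cube([81, 173, 2026]);
translate([326, 313, 2026]) cube([1020, 173, 42]);


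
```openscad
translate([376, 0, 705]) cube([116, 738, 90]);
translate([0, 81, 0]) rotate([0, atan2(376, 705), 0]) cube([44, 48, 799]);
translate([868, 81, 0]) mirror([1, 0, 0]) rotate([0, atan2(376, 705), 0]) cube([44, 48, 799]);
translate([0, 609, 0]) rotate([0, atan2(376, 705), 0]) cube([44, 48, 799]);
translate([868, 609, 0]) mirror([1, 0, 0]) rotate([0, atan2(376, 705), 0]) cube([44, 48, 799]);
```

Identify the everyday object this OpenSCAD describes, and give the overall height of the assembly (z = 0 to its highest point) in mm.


A sawhorse. The overall height is 795 mm.

A beam across two mirrored pairs of raked legs — a sawhorse. The beam's underside is at z = 705 (matching the legs' vertical rise in atan2(376, 705)) and the beam is 90 mm tall, so its top is at 705 + 90 = 795 mm. The raked legs top out at the beam's underside, so that is the highest point.


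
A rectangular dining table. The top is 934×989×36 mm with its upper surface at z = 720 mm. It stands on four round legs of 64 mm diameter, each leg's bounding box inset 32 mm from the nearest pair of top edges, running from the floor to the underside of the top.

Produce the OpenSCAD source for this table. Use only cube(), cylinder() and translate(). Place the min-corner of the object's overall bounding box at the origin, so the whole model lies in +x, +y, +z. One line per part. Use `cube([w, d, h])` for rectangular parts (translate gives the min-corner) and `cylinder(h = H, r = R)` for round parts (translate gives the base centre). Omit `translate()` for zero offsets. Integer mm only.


translate([0, 0, 684]) cube([934, 989, 36]);
translate([64, 64, 0]) cylinder(h = 684, r = 32);
translate([870, 64, 0]) cylinder(h = 684, r = 32);
translate([64, 925, 0]) cylinder(h = 684, r = 32);
translate([870, 925, 0]) cylinder(h = 684, r = 32);


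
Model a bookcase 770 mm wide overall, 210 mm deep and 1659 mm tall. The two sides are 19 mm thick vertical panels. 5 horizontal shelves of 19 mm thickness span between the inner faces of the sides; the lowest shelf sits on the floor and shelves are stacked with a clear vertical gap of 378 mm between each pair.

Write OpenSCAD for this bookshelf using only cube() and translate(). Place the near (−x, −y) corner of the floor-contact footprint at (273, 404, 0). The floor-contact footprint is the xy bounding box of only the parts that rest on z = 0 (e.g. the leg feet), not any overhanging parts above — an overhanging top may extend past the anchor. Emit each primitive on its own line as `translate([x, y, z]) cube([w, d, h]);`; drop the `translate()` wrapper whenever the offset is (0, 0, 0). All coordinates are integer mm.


translate([273, 404, 0]) cube([19, 210, 1659]);
translate([1024, 404, 0]) cube([19, 210, 1659]);
translate([292, 404, 0]) cube([732, 210, 19]);
translate([292, 404, 397]) cube([732, 210, 19]);
translate([292, 404, 794]) cube([732, 210, 19]);
translate([292, 404, 1191]) cube([732, 210, 19]);
translate([292, 404, 1588]) cube([732, 210, 19]);


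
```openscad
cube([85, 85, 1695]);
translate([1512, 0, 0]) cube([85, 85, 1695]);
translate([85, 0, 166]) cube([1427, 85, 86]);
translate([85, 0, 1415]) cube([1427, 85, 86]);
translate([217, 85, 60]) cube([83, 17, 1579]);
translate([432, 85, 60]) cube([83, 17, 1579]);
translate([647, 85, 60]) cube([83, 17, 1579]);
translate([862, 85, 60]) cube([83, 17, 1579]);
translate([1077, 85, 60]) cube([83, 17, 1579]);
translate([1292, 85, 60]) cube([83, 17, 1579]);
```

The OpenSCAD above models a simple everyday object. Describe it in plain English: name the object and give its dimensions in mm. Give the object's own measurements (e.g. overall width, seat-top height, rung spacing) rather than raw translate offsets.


A fence section. Two 85×85 mm posts, 1695 mm tall, stand on the floor with a clear span of 1427 mm between their inner faces. Two horizontal rails of 85×86 mm section span the gap between the posts with their undersides at z = 166 mm and z = 1415 mm, flush with the posts' −y face. 6 pickets, each 83 mm wide, 17 mm thick and 1579 mm tall, are fixed to the +y face of the rails with their bottoms at z = 60 mm, spaced across the span with a 132 mm gap after the −x post and between neighbouring pickets, with 137 mm left before the +x post.


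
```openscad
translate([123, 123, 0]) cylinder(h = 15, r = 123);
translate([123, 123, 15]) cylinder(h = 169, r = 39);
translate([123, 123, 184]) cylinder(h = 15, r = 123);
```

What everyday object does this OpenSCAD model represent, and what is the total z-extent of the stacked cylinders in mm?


A spool. The overall height is 199 mm.

Three coaxial cylinders, large–small–large — a spool. Two 15 mm flanges and a 169 mm core give 15 + 169 + 15 = 199 mm.


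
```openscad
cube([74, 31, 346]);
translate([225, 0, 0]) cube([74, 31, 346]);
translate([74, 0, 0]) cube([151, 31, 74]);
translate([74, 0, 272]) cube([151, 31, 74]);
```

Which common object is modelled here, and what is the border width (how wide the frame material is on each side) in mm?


A picture frame. The border width is 74 mm.

Four thin pieces enclosing a rectangular opening — a picture frame. The two full-height stiles are 346 mm tall; the top rail sits at z = 272 and is 74 mm tall, so the border above the opening is 346 − 272 = 74 mm, matching the stile x-width.


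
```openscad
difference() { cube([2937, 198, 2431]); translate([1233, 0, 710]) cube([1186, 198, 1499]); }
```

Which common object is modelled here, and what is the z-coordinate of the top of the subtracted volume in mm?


A wall with a window opening. The window head height is 2209 mm.

A wall with a rectangular opening subtracted — a window. Sill at z = 710, opening 1499 mm tall, so the head is at 710 + 1499 = 2209 mm.


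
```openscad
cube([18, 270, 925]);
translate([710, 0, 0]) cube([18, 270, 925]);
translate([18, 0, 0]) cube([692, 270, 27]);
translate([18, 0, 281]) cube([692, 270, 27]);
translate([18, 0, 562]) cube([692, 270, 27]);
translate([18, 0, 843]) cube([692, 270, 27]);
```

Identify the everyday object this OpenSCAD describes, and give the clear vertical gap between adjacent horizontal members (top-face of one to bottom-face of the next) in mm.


A bookshelf. The clear shelf gap is 254 mm.

Two tall side panels with 4 horizontal boards between them — a bookshelf. The first two shelf undersides are at z = 0 and z = 281; with shelf thickness 27, the clear gap is 281 − 0 − 27 = 254 mm.


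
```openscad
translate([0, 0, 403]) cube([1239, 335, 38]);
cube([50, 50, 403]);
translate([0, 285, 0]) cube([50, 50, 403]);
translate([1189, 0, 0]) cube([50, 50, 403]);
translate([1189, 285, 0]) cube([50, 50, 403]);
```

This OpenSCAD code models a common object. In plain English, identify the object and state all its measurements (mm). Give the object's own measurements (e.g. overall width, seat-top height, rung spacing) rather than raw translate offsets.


A long wooden bench with a 1239 mm (x) × 335 mm (y) seat, 38 mm thick, its top surface 441 mm above the floor. Four 50 mm square legs at the seat corners, flush with the edges, run from z = 0 to the seat underside.


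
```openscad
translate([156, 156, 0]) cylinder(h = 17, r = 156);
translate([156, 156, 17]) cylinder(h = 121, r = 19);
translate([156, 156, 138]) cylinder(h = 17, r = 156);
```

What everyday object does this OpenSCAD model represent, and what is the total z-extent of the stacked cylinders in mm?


A spool. The overall height is 155 mm.

Three coaxial cylinders, large–small–large — a spool. Two 17 mm flanges and a 121 mm core give 17 + 121 + 17 = 155 mm.


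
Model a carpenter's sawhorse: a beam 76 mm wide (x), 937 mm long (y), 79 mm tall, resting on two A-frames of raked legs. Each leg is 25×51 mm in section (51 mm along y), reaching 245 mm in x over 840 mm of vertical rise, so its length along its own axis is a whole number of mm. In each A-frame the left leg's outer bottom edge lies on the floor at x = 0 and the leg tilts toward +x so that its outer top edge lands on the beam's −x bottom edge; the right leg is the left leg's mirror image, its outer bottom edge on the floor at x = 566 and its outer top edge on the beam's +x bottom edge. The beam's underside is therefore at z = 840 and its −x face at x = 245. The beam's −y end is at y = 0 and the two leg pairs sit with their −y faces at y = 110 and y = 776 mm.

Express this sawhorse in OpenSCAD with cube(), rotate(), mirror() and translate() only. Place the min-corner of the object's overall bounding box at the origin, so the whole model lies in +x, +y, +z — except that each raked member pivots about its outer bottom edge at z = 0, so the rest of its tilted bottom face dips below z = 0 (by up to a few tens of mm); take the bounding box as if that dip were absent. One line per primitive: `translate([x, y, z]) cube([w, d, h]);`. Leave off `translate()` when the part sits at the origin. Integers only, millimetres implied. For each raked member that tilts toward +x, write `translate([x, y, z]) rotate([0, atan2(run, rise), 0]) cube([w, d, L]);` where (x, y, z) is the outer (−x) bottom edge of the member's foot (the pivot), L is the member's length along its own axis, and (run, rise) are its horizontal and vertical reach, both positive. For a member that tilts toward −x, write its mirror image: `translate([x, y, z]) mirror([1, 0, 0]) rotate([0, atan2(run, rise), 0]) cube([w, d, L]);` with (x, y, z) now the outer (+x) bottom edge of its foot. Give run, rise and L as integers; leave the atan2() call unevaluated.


translate([245, 0, 840]) cube([76, 937, 79]);
translate([0, 110, 0]) rotate([0, atan2(245, 840), 0]) cube([25, 51, 875]);
translate([566, 110, 0]) mirror([1, 0, 0]) rotate([0, atan2(245, 840), 0]) cube([25, 51, 875]);
translate([0, 776, 0]) rotate([0, atan2(245, 840), 0]) cube([25, 51, 875]);
translate([566, 776, 0]) mirror([1, 0, 0]) rotate([0, atan2(245, 840), 0]) cube([25, 51, 875]);


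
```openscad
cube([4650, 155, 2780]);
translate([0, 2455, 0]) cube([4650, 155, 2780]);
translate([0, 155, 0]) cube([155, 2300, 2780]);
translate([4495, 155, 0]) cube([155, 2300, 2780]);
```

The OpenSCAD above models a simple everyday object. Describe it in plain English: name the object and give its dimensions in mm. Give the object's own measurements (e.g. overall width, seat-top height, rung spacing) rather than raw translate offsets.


The wall frame of a small rectangular building: four walls, each 2780 mm tall and 155 mm thick, enclosing a footprint 4650 mm (x) by 2610 mm (y) outside-to-outside, with no floor or roof. The front and back walls (the −y and +y sides) span the full width; the two side walls fit between them.


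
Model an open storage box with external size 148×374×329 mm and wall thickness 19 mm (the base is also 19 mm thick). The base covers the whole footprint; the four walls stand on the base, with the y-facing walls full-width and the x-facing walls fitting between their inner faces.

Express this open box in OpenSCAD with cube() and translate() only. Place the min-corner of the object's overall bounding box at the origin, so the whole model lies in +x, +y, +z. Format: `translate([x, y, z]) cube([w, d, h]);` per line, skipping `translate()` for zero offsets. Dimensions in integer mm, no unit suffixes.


cube([148, 374, 19]);
translate([0, 0, 19]) cube([148, 19, 310]);
translate([0, 355, 19]) cube([148, 19, 310]);
translate([0, 19, 19]) cube([19, 336, 310]);
translate([129, 19, 19]) cube([19, 336, 310]);


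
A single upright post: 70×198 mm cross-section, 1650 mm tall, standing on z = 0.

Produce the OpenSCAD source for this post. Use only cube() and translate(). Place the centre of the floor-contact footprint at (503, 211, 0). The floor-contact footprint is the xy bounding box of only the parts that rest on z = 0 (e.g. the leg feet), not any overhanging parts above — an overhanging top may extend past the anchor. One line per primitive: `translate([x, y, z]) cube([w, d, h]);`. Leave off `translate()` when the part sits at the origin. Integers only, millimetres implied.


translate([468, 112, 0]) cube([70, 198, 1650]);


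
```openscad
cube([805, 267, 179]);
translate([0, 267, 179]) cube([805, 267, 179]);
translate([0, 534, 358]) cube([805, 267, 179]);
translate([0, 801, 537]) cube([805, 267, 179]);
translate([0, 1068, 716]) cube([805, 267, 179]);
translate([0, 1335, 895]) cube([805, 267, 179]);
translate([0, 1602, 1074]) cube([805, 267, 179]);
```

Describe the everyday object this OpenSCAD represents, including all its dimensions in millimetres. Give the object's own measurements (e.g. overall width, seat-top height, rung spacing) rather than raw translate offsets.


A straight staircase of 7 solid steps. Each step is 805 mm wide (x), 267 mm deep (y, the going) and 179 mm tall (the rise). The first step rests on the floor; each subsequent step sits one going further in +y and one rise higher in +z, directly behind and above the previous step with no overlap.


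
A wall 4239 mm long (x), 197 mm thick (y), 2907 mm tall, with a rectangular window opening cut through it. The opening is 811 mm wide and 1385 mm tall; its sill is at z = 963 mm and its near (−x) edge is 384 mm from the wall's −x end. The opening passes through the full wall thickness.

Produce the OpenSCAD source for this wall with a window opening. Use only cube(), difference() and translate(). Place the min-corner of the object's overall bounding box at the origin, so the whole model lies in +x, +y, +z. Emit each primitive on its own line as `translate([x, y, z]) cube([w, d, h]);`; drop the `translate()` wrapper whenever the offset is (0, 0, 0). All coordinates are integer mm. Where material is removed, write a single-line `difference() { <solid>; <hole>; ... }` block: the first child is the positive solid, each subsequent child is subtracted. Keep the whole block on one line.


difference() { cube([4239, 197, 2907]); translate([384, 0, 963]) cube([811, 197, 1385]); }


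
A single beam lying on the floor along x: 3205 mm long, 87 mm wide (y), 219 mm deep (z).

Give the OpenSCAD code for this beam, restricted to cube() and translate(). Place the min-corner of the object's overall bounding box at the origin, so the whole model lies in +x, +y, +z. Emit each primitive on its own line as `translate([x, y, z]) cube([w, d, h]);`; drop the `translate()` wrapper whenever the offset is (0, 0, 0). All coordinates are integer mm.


cube([3205, 87, 219]);


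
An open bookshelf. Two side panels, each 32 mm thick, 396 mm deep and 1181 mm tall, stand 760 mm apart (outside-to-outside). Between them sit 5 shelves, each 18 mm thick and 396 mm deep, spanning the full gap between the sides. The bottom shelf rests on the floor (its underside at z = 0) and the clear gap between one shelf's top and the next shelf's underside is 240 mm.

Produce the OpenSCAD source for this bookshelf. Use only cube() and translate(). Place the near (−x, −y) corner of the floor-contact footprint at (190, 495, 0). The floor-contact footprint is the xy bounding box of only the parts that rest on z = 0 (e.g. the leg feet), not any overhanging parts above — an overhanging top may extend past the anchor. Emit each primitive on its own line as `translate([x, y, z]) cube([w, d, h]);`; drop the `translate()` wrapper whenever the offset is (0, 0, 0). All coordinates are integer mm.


translate([190, 495, 0]) cube([32, 396, 1181]);
translate([918, 495, 0]) cube([32, 396, 1181]);
translate([222, 495, 0]) cube([696, 396, 18]);
translate([222, 495, 258]) cube([696, 396, 18]);
translate([222, 495, 516]) cube([696, 396, 18]);
translate([222, 495, 774]) cube([696, 396, 18]);
translate([222, 495, 1032]) cube([696, 396, 18]);


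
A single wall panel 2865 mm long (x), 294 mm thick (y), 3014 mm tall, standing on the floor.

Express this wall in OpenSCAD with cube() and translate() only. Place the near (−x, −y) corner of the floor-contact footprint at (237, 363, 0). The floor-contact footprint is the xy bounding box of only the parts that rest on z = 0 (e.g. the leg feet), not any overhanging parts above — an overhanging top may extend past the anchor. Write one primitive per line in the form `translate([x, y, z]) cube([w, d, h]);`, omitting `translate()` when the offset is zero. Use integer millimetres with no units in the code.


translate([237, 363, 0]) cube([2865, 294, 3014]);


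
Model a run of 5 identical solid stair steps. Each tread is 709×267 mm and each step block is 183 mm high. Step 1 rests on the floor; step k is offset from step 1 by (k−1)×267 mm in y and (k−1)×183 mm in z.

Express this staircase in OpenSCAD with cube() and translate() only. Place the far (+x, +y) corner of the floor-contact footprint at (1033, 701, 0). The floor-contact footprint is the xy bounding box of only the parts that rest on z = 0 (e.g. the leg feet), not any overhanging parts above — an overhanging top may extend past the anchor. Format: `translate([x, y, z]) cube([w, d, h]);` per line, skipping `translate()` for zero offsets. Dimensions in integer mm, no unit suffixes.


translate([324, 434, 0]) cube([709, 267, 183]);
translate([324, 701, 183]) cube([709, 267, 183]);
translate([324, 968, 366]) cube([709, 267, 183]);
translate([324, 1235, 549]) cube([709, 267, 183]);
translate([324, 1502, 732]) cube([709, 267, 183]);


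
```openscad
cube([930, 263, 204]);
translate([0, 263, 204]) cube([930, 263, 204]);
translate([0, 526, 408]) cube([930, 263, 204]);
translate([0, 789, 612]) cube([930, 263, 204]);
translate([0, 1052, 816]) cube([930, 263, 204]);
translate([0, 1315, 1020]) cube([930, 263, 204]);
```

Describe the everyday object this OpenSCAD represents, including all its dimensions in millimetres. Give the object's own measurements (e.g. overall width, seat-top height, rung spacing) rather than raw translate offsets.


A straight staircase of 6 solid steps. Each step is 930 mm wide (x), 263 mm deep (y, the going) and 204 mm tall (the rise). The first step rests on the floor; each subsequent step sits one going further in +y and one rise higher in +z, directly behind and above the previous step with no overlap.


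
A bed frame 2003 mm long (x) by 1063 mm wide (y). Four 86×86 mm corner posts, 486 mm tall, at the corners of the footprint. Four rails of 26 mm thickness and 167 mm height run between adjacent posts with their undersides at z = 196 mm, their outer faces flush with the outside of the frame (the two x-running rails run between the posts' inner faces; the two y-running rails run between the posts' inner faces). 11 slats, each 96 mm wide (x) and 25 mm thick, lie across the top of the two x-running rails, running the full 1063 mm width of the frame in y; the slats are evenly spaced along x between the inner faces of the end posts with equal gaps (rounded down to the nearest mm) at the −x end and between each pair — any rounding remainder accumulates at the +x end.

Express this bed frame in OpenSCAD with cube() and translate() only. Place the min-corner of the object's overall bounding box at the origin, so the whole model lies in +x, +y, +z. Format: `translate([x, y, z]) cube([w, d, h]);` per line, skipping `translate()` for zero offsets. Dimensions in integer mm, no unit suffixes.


cube([86, 86, 486]);
translate([0, 977, 0]) cube([86, 86, 486]);
translate([1917, 0, 0]) cube([86, 86, 486]);
translate([1917, 977, 0]) cube([86, 86, 486]);
translate([86, 0, 196]) cube([1831, 26, 167]);
translate([86, 1037, 196]) cube([1831, 26, 167]);
translate([0, 86, 196]) cube([26, 891, 167]);
translate([1977, 86, 196]) cube([26, 891, 167]);
translate([150, 0, 363]) cube([96, 1063, 25]);
translate([310, 0, 363]) cube([96, 1063, 25]);
translate([470, 0, 363]) cube([96, 1063, 25]);
translate([630, 0, 363]) cube([96, 1063, 25]);
translate([790, 0, 363]) cube([96, 1063, 25]);
translate([950, 0, 363]) cube([96, 1063, 25]);
translate([1110, 0, 363]) cube([96, 1063, 25]);
translate([1270, 0, 363]) cube([96, 1063, 25]);
translate([1430, 0, 363]) cube([96, 1063, 25]);
translate([1590, 0, 363]) cube([96, 1063, 25]);
translate([1750, 0, 363]) cube([96, 1063, 25]);


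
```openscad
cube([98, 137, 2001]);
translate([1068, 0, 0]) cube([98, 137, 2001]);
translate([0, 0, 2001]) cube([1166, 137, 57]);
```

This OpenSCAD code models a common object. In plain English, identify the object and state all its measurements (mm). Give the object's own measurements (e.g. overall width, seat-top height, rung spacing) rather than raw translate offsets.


A door frame. The clear opening is 970 mm wide and 2001 mm high. Two 98 mm wide jambs, 137 mm deep, stand either side of the opening from the floor to the top of the opening. A 57 mm thick head sits across the top of both jambs, spanning the full outside width of the frame.


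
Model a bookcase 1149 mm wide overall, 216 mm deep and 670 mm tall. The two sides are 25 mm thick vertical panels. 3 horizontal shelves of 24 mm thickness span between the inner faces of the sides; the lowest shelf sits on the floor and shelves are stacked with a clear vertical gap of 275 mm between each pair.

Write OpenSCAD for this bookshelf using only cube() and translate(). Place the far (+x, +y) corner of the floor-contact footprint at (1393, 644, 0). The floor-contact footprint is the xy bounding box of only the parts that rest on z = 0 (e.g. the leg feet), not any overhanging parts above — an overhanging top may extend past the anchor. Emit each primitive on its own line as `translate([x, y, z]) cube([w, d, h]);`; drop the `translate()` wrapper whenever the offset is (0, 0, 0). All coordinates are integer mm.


translate([244, 428, 0]) cube([25, 216, 670]);
translate([1368, 428, 0]) cube([25, 216, 670]);
translate([269, 428, 0]) cube([1099, 216, 24]);
translate([269, 428, 299]) cube([1099, 216, 24]);
translate([269, 428, 598]) cube([1099, 216, 24]);


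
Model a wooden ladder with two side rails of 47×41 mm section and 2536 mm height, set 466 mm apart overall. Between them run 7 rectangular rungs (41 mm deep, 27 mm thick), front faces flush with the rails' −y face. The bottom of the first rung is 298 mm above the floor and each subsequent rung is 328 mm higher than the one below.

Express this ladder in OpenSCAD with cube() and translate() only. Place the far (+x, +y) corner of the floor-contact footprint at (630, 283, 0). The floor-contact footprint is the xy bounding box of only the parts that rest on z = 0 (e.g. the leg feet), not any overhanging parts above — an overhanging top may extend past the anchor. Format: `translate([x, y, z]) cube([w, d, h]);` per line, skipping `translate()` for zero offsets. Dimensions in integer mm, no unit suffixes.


// rung span = 466 - 2*47 = 372
// rung[k] z = 298 + k*328
translate([164, 242, 0]) cube([47, 41, 2536]);
translate([583, 242, 0]) cube([47, 41, 2536]);
translate([211, 242, 298]) cube([372, 41, 27]);
translate([211, 242, 626]) cube([372, 41, 27]);
translate([211, 242, 954]) cube([372, 41, 27]);
translate([211, 242, 1282]) cube([372, 41, 27]);
translate([211, 242, 1610]) cube([372, 41, 27]);
translate([211, 242, 1938]) cube([372, 41, 27]);
translate([211, 242, 2266]) cube([372, 41, 27]);


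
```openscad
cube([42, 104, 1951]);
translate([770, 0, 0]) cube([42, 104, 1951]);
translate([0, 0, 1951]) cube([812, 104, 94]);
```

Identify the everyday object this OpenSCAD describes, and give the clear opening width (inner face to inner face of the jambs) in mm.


A door frame. The clear opening width is 728 mm.

Two 1951 mm tall posts with a header on top — a door frame. The left jamb is 42 mm wide at x = 0; the right jamb starts at x = 770. The clear opening is 770 − 42 = 728 mm.


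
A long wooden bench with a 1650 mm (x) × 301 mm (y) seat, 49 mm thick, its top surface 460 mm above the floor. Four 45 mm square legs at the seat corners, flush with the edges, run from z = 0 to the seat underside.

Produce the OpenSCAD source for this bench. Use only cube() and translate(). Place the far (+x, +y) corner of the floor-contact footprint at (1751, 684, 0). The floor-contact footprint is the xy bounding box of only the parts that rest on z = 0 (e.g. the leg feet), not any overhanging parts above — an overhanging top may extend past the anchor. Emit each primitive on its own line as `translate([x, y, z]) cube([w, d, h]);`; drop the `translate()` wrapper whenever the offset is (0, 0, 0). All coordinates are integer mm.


// leg_h = 460 − 49 = 411
translate([101, 383, 411]) cube([1650, 301, 49]);
translate([101, 383, 0]) cube([45, 45, 411]);
translate([101, 639, 0]) cube([45, 45, 411]);
translate([1706, 383, 0]) cube([45, 45, 411]);
translate([1706, 639, 0]) cube([45, 45, 411]);


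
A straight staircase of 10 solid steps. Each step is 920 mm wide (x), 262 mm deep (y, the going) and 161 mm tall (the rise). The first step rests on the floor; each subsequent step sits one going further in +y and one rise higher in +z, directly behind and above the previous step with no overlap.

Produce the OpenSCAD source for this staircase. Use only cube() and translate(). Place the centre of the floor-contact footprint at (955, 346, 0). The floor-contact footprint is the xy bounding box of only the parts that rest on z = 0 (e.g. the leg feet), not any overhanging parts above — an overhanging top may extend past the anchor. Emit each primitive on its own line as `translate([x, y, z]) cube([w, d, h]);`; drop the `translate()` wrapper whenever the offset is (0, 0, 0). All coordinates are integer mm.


translate([495, 215, 0]) cube([920, 262, 161]);
translate([495, 477, 161]) cube([920, 262, 161]);
translate([495, 739, 322]) cube([920, 262, 161]);
translate([495, 1001, 483]) cube([920, 262, 161]);
translate([495, 1263, 644]) cube([920, 262, 161]);
translate([495, 1525, 805]) cube([920, 262, 161]);
translate([495, 1787, 966]) cube([920, 262, 161]);
translate([495, 2049, 1127]) cube([920, 262, 161]);
translate([495, 2311, 1288]) cube([920, 262, 161]);
translate([495, 2573, 1449]) cube([920, 262, 161]);


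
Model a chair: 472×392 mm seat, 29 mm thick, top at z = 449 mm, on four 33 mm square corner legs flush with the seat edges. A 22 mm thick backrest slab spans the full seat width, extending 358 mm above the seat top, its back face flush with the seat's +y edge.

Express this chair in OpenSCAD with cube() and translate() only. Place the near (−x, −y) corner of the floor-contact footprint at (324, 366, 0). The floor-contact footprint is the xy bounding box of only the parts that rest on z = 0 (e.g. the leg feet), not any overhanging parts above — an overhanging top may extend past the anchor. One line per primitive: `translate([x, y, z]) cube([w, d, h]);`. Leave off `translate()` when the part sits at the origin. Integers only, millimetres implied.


translate([324, 366, 420]) cube([472, 392, 29]);
translate([324, 366, 0]) cube([33, 33, 420]);
translate([763, 366, 0]) cube([33, 33, 420]);
translate([324, 725, 0]) cube([33, 33, 420]);
translate([763, 725, 0]) cube([33, 33, 420]);
translate([324, 736, 449]) cube([472, 22, 358]);


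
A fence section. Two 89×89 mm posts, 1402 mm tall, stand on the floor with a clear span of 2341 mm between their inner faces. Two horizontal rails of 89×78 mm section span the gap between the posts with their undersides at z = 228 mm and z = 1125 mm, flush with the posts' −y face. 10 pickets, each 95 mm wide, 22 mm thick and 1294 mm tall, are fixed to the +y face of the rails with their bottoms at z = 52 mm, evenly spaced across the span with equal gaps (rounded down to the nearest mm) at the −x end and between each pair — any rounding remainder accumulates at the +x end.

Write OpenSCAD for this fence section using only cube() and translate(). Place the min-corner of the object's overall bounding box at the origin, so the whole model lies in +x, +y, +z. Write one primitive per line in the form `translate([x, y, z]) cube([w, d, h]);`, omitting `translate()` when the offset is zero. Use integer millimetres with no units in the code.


cube([89, 89, 1402]);
translate([2430, 0, 0]) cube([89, 89, 1402]);
translate([89, 0, 228]) cube([2341, 89, 78]);
translate([89, 0, 1125]) cube([2341, 89, 78]);
translate([215, 89, 52]) cube([95, 22, 1294]);
translate([436, 89, 52]) cube([95, 22, 1294]);
translate([657, 89, 52]) cube([95, 22, 1294]);
translate([878, 89, 52]) cube([95, 22, 1294]);
translate([1099, 89, 52]) cube([95, 22, 1294]);
translate([1320, 89, 52]) cube([95, 22, 1294]);
translate([1541, 89, 52]) cube([95, 22, 1294]);
translate([1762, 89, 52]) cube([95, 22, 1294]);
translate([1983, 89, 52]) cube([95, 22, 1294]);
translate([2204, 89, 52]) cube([95, 22, 1294]);


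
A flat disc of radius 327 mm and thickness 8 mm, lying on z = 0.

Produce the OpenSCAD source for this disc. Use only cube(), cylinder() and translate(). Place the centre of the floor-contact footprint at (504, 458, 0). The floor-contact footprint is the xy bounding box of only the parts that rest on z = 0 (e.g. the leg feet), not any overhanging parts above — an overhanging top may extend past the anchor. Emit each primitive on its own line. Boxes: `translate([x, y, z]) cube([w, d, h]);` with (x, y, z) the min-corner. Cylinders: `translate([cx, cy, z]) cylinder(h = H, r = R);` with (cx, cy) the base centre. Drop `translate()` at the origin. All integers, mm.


translate([504, 458, 0]) cylinder(h = 8, r = 327);


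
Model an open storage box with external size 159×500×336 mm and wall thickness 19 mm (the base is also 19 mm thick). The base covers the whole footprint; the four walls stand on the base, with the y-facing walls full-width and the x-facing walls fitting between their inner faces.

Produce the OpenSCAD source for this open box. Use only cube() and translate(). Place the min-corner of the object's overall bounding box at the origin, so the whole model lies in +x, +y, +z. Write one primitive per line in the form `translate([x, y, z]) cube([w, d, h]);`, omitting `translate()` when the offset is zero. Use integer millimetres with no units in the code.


cube([159, 500, 19]);
translate([0, 0, 19]) cube([159, 19, 317]);
translate([0, 481, 19]) cube([159, 19, 317]);
translate([0, 19, 19]) cube([19, 462, 317]);
translate([140, 19, 19]) cube([19, 462, 317]);


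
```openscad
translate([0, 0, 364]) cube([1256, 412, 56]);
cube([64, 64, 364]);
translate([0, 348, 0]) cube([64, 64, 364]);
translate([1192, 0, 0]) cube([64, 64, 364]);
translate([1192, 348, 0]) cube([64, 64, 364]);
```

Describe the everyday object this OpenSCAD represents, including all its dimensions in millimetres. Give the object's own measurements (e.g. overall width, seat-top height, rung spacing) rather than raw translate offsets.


A long wooden bench with a 1256 mm (x) × 412 mm (y) seat, 56 mm thick, its top surface 420 mm above the floor. Four 64 mm square legs at the seat corners, flush with the edges, run from z = 0 to the seat underside.
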